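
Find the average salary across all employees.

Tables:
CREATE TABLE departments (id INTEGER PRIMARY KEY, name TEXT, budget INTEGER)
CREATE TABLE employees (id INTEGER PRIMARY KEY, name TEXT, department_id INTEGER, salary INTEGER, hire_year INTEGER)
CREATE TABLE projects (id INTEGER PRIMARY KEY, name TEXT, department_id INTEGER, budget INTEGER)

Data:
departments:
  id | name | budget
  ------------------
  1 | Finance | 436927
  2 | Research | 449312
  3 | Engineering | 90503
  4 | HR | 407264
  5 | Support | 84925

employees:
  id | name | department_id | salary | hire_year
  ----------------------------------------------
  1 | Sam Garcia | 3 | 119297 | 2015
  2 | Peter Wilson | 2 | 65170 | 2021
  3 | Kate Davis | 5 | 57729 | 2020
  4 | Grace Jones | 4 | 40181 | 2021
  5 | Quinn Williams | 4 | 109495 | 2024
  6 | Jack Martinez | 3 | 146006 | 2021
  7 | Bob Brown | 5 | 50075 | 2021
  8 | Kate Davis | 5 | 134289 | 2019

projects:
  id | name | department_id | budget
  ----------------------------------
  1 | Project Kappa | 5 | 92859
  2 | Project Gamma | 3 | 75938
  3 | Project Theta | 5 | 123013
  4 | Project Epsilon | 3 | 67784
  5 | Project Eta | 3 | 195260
SELECT AVG(salary) FROM employees

Execution result:
90280.25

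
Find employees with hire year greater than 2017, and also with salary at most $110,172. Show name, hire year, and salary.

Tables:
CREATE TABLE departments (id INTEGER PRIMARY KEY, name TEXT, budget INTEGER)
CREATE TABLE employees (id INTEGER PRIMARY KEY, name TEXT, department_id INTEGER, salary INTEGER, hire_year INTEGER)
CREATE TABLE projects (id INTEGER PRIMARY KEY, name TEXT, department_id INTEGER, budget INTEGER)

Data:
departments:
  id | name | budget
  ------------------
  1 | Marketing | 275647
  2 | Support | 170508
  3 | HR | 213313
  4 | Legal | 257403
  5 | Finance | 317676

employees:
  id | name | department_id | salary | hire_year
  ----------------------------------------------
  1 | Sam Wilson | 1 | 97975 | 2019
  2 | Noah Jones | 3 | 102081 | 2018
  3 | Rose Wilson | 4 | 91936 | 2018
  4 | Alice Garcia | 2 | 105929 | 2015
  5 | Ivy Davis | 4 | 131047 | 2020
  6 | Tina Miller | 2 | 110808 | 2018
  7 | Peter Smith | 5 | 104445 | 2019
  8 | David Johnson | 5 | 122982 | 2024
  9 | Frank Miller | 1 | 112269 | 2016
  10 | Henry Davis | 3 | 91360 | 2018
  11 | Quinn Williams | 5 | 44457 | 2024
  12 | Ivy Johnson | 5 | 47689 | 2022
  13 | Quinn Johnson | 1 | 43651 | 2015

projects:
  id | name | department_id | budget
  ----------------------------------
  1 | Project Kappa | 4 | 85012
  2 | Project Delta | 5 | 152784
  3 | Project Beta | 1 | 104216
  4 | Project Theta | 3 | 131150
SELECT name, hire_year, salary FROM employees WHERE hire_year > 2017 AND salary <= 110172

Execution result:
name | hire_year | salary
Sam Wilson | 2019 | 97975
Noah Jones | 2018 | 102081
Rose Wilson | 2018 | 91936
Peter Smith | 2019 | 104445
Henry Davis | 2018 | 91360
Quinn Williams | 2024 | 44457
Ivy Johnson | 2022 | 47689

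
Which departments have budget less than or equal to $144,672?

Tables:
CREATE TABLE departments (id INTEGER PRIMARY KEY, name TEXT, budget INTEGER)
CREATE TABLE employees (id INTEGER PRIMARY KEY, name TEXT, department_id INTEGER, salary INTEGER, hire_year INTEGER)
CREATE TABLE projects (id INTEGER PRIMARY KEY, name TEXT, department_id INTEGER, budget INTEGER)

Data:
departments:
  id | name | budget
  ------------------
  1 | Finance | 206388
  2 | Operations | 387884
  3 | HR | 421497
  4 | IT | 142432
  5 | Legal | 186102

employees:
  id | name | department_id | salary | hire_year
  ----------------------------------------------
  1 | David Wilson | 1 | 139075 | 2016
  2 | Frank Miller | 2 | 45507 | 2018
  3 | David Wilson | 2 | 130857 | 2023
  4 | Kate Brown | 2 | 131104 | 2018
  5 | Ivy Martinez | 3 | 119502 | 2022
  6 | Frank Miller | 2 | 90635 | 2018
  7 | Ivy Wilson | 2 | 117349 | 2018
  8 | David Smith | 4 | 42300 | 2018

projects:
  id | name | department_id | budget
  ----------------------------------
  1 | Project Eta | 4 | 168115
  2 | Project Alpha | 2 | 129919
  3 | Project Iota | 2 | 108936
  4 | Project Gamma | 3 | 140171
SELECT name, budget FROM departments WHERE budget <= 144672

Execution result:
name | budget
IT | 142432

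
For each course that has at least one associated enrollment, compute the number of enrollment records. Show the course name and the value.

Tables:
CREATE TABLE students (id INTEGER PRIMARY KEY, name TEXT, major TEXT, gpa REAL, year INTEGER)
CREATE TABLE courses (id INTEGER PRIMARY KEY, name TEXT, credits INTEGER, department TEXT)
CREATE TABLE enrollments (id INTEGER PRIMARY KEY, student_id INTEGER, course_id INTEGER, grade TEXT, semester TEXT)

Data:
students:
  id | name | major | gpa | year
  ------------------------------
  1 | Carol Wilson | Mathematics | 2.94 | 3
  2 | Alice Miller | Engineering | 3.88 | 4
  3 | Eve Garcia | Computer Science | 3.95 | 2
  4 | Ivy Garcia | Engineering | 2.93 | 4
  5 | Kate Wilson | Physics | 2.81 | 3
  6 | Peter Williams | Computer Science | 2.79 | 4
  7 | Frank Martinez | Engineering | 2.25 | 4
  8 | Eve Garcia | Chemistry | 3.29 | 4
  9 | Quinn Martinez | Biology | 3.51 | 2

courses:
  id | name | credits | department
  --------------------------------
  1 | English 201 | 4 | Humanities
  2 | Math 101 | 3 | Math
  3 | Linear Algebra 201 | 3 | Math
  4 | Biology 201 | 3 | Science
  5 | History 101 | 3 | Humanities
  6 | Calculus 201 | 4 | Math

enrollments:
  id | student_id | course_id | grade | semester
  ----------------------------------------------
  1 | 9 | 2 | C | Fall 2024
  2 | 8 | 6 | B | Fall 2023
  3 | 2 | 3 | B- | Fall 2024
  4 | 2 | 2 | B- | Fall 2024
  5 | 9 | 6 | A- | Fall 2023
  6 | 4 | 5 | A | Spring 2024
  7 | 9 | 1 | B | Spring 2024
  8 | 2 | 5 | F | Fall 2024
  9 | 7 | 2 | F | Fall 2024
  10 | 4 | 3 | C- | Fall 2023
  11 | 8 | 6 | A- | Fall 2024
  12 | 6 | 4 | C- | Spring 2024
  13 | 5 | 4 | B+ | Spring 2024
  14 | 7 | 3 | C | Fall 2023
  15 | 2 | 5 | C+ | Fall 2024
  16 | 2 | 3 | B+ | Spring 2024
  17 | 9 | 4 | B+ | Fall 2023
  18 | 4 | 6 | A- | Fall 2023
SELECT p.name, COUNT(*) AS n FROM enrollments c JOIN courses p ON c.course_id = p.id GROUP BY p.id, p.name

Execution result:
name | n
English 201 | 1
Math 101 | 3
Linear Algebra 201 | 4
Biology 201 | 3
History 101 | 3
Calculus 201 | 4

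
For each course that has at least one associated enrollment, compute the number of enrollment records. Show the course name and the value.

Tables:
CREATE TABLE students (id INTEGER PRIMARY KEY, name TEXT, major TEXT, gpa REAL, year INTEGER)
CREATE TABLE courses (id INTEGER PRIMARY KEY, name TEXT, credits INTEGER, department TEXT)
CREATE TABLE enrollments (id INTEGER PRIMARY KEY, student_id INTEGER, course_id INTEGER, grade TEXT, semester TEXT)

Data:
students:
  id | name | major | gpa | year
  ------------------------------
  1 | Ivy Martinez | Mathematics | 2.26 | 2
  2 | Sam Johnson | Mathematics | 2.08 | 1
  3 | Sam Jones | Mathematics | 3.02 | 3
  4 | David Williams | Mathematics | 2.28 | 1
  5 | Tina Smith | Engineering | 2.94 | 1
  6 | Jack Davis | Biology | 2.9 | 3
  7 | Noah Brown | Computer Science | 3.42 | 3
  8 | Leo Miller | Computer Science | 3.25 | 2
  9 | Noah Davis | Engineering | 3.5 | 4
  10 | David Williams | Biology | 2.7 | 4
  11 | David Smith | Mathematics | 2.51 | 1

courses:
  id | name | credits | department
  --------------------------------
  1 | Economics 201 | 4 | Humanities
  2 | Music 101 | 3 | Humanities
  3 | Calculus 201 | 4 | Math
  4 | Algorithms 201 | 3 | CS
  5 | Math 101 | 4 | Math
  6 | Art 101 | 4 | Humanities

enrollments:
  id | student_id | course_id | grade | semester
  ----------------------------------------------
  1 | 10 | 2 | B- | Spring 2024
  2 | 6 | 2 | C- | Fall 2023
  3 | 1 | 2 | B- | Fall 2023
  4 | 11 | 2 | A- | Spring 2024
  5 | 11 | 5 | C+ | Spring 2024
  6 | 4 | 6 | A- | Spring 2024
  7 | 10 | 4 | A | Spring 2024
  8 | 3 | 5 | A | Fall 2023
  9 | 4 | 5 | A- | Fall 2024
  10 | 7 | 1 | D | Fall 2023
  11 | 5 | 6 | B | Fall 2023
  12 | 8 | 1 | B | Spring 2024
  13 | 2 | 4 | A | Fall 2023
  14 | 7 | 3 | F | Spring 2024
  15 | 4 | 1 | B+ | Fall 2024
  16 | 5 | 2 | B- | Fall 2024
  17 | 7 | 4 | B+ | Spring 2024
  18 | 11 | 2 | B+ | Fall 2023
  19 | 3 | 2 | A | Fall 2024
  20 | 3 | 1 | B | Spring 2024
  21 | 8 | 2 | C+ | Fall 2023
SELECT p.name, COUNT(*) AS n FROM enrollments c JOIN courses p ON c.course_id = p.id GROUP BY p.id, p.name

Execution result:
name | n
Economics 201 | 4
Music 101 | 8
Calculus 201 | 1
Algorithms 201 | 3
Math 101 | 3
Art 101 | 2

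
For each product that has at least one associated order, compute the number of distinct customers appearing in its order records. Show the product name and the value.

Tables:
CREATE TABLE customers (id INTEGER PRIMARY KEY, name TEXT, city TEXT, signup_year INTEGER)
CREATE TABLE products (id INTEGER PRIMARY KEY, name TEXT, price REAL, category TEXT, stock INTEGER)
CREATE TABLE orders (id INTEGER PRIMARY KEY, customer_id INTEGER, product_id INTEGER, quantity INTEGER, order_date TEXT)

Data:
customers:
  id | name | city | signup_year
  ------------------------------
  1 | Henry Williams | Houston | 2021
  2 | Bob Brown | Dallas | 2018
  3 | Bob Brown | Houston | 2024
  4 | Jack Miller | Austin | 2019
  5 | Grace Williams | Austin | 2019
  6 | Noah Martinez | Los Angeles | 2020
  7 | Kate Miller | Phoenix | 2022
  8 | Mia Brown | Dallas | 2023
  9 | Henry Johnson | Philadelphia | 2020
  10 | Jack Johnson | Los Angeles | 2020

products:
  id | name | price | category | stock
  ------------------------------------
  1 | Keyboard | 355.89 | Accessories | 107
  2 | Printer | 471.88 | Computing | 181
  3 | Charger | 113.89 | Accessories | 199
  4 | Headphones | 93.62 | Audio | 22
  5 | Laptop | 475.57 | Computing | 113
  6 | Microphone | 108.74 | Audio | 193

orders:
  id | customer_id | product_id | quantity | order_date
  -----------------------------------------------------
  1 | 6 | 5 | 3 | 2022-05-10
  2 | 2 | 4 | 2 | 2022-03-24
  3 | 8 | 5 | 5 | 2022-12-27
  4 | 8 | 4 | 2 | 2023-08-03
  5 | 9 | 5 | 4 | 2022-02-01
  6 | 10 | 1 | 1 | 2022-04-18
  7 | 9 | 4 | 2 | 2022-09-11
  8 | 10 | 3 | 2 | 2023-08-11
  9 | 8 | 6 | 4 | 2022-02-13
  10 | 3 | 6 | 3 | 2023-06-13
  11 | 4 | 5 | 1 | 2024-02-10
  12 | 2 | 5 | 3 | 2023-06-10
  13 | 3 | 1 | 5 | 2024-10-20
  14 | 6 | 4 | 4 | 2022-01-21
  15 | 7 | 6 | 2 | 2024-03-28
SELECT p.name, COUNT(DISTINCT c.customer_id) AS distinct_customer_count FROM orders c JOIN products p ON c.product_id = p.id GROUP BY p.id, p.name

Execution result:
name | distinct_customer_count
Keyboard | 2
Charger | 1
Headphones | 4
Laptop | 5
Microphone | 3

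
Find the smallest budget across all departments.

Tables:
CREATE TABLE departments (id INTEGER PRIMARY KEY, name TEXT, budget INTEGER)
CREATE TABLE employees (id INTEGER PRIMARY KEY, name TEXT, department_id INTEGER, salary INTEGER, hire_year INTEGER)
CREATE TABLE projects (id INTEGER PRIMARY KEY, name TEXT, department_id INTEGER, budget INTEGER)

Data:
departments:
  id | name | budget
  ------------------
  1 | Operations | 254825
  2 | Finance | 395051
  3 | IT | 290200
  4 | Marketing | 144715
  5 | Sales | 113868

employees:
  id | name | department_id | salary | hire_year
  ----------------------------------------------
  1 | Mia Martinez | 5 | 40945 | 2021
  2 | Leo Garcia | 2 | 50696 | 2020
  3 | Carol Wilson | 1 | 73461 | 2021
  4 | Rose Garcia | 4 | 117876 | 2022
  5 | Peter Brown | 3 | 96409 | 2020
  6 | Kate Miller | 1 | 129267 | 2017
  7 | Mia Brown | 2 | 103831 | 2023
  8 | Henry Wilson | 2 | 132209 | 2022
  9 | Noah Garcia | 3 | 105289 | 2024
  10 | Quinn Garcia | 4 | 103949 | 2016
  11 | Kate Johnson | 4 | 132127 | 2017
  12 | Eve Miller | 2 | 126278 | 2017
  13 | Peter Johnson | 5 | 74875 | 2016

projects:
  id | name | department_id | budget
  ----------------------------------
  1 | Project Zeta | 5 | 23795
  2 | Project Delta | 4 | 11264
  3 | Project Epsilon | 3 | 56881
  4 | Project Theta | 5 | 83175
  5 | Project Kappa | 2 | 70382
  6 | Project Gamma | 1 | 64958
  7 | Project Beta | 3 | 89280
SELECT MIN(budget) FROM departments

Execution result:
113868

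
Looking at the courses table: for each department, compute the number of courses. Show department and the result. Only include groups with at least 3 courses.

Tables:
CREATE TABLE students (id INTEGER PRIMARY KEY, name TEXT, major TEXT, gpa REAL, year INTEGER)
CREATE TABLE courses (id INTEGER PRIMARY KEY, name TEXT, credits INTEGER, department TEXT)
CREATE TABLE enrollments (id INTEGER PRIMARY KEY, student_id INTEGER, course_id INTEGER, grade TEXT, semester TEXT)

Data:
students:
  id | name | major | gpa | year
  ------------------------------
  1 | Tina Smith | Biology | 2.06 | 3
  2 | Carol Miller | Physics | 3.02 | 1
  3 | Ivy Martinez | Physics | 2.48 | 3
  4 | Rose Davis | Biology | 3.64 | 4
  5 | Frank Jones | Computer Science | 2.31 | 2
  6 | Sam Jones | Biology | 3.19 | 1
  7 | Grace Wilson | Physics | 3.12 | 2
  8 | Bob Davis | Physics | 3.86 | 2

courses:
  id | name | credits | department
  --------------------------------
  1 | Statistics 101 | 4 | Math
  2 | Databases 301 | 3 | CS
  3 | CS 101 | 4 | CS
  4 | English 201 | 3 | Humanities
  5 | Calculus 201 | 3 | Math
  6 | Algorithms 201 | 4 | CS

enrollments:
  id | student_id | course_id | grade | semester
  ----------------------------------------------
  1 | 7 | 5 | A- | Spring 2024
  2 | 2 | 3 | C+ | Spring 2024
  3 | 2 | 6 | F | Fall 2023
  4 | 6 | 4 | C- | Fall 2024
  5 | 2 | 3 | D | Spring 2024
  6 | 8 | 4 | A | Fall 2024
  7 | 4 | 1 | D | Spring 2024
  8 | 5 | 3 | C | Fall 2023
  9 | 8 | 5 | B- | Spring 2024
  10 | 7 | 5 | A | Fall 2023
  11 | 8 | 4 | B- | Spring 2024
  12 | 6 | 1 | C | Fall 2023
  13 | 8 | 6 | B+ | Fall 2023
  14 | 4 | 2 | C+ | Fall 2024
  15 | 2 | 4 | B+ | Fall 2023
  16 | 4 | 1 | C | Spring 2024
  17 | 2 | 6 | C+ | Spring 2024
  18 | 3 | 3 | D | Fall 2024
SELECT department, COUNT(*) AS n FROM courses GROUP BY department HAVING COUNT(*) >= 3

Execution result:
department | n
CS | 3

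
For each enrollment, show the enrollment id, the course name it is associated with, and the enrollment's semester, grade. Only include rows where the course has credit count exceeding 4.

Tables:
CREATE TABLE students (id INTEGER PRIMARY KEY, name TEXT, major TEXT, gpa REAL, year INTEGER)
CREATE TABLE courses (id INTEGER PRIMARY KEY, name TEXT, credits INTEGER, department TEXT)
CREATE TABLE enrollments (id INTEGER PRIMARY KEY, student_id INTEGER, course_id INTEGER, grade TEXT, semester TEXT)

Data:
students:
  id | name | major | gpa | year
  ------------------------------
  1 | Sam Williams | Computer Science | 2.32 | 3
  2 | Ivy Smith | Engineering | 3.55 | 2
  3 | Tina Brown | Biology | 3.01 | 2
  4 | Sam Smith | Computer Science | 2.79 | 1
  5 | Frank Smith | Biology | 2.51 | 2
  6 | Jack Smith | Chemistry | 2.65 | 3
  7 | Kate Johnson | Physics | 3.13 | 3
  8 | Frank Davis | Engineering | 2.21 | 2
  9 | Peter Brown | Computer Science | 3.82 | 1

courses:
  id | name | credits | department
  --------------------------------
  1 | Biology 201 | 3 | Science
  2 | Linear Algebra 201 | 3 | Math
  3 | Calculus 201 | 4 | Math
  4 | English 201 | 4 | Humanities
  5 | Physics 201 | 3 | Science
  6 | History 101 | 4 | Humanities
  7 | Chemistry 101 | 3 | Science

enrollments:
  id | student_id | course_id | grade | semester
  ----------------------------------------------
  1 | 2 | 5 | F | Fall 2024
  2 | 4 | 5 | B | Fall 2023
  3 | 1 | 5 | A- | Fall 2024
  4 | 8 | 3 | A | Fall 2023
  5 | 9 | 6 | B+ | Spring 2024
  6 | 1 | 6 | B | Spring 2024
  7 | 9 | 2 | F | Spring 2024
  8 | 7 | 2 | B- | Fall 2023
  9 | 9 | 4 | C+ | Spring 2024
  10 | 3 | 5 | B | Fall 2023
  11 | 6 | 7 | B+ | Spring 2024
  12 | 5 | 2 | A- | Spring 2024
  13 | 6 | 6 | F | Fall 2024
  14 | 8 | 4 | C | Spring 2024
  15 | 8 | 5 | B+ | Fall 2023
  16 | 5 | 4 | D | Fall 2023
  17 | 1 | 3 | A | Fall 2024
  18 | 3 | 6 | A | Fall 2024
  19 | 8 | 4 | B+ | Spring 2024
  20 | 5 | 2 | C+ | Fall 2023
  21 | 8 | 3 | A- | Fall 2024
SELECT c.id, p.name AS course, c.semester, c.grade FROM enrollments c JOIN courses p ON c.course_id = p.id WHERE p.credits > 4

Execution result:
(no rows)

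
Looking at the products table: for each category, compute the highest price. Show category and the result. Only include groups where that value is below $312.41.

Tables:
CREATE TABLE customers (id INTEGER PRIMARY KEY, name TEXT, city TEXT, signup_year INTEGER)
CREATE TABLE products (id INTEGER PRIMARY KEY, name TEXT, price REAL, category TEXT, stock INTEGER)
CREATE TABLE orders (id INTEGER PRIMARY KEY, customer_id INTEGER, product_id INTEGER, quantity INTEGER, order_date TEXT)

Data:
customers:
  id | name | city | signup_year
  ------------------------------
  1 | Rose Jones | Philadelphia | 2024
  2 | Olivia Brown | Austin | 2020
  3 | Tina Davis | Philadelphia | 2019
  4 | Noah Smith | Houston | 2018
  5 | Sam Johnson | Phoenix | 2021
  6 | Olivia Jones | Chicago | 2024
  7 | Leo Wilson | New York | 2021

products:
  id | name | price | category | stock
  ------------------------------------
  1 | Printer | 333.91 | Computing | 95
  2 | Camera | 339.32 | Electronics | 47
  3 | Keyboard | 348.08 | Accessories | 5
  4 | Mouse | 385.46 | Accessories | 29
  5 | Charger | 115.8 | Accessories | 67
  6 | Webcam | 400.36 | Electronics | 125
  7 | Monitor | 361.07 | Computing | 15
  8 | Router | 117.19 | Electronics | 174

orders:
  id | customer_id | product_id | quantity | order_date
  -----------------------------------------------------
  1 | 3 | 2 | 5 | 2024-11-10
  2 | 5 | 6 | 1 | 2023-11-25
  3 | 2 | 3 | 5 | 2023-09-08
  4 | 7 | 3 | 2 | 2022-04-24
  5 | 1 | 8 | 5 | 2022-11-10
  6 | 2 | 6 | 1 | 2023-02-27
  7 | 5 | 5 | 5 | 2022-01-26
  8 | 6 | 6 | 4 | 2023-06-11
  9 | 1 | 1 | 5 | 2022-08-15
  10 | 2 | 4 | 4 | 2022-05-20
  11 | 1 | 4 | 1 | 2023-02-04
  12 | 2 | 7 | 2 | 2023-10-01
SELECT category, MAX(price) AS max_price FROM products GROUP BY category HAVING MAX(price) < 312.41

Execution result:
(no rows)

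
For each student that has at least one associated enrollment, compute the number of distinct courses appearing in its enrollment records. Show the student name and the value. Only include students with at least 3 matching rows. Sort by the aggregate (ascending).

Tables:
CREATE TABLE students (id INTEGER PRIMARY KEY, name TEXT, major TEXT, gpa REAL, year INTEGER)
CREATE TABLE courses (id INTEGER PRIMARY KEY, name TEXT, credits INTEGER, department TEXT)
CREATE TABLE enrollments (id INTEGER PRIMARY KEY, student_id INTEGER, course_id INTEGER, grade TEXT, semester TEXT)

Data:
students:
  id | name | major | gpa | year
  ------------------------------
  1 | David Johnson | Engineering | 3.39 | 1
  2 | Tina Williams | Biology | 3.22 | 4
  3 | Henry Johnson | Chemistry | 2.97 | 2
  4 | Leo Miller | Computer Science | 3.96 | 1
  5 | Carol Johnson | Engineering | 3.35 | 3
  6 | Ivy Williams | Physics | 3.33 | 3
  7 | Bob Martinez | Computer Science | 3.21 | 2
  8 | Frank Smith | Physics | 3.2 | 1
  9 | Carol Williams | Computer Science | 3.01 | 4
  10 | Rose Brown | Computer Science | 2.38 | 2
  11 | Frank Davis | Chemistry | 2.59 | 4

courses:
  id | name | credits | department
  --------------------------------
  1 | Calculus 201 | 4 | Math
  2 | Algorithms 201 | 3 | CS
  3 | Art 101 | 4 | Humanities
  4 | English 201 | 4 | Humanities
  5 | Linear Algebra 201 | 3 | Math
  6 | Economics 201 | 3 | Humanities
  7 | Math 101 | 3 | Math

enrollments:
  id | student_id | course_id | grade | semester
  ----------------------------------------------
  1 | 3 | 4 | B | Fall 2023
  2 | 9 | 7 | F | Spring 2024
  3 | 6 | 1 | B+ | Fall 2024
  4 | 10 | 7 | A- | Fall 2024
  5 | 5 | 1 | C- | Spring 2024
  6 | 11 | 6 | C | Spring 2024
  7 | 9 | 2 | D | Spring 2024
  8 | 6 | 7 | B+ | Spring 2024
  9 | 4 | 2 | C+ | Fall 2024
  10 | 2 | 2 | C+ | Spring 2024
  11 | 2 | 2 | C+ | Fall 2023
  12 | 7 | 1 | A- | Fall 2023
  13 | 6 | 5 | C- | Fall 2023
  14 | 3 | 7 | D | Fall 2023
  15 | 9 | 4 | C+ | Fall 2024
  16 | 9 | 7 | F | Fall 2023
SELECT p.name, COUNT(DISTINCT c.course_id) AS distinct_course_count FROM enrollments c JOIN students p ON c.student_id = p.id GROUP BY p.id, p.name HAVING COUNT(*) >= 3 ORDER BY distinct_course_count ASC

Execution result:
name | distinct_course_count
Ivy Williams | 3
Carol Williams | 3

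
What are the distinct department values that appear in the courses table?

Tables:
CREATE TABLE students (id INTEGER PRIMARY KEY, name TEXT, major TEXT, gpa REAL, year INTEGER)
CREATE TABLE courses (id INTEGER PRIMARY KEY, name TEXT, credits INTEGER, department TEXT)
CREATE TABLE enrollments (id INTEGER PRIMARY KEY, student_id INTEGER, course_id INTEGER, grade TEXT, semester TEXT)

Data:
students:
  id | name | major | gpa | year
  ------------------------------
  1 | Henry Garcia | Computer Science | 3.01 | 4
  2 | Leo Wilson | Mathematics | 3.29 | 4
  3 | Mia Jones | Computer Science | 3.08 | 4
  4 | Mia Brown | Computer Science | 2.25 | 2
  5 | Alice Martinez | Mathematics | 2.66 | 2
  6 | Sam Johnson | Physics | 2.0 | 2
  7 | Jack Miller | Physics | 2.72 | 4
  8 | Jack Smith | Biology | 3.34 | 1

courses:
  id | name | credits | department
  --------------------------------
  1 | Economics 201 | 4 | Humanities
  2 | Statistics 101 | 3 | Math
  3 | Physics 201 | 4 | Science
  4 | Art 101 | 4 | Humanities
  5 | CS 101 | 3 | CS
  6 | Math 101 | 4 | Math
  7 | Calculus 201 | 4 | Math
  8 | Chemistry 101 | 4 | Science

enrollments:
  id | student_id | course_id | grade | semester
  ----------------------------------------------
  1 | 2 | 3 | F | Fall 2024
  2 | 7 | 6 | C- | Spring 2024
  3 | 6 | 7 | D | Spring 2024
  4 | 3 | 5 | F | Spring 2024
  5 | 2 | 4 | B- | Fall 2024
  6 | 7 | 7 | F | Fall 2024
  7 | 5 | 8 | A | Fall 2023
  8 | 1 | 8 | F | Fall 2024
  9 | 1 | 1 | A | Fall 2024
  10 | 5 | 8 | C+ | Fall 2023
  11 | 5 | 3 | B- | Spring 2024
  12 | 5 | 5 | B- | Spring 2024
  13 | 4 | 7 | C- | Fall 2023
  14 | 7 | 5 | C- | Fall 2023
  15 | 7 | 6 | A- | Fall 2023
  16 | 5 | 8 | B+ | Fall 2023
SELECT DISTINCT department FROM courses

Execution result:
department
Humanities
Math
Science
CS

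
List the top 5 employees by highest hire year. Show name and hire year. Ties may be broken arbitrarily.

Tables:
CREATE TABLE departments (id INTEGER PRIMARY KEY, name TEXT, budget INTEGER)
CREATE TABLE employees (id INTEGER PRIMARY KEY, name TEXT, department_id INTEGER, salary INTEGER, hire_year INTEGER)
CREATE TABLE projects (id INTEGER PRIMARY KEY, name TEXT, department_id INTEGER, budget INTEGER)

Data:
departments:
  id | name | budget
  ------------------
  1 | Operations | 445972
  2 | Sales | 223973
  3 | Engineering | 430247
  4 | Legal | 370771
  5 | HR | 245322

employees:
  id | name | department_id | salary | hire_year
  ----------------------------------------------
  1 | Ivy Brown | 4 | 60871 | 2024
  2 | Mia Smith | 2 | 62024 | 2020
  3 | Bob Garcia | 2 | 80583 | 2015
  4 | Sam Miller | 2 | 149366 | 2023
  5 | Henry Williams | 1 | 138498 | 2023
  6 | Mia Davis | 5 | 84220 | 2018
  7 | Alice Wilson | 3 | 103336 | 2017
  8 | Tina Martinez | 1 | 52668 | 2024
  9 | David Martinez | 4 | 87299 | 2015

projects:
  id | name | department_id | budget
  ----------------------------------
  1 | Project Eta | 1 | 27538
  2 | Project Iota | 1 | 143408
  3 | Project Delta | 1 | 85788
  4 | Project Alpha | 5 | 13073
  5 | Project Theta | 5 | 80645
SELECT name, hire_year FROM employees ORDER BY hire_year DESC LIMIT 5

Execution result:
name | hire_year
Ivy Brown | 2024
Tina Martinez | 2024
Sam Miller | 2023
Henry Williams | 2023
Mia Smith | 2020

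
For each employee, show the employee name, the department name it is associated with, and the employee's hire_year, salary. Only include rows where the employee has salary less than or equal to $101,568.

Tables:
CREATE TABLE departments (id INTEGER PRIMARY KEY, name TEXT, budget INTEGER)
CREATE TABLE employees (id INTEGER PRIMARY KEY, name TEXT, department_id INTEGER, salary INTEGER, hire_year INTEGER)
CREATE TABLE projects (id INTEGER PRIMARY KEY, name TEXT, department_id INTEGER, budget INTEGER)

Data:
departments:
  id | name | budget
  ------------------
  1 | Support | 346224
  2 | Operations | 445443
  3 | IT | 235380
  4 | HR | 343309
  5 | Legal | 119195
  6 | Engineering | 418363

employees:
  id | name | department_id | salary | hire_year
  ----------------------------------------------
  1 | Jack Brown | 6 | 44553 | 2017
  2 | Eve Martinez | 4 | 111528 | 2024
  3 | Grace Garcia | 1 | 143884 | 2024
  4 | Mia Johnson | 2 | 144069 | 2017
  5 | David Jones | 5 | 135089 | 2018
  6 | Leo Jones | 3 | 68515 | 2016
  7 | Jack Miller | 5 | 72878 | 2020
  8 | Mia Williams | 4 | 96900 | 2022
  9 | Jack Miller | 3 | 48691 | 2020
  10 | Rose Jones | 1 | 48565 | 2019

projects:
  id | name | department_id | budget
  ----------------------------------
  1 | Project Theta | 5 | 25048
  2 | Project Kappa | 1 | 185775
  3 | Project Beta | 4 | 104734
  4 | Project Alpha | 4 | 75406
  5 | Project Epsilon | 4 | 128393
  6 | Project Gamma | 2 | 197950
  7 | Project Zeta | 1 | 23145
SELECT c.name, p.name AS department, c.hire_year, c.salary FROM employees c JOIN departments p ON c.department_id = p.id WHERE c.salary <= 101568

Execution result:
name | department | hire_year | salary
Jack Brown | Engineering | 2017 | 44553
Leo Jones | IT | 2016 | 68515
Jack Miller | Legal | 2020 | 72878
Mia Williams | HR | 2022 | 96900
Jack Miller | IT | 2020 | 48691
Rose Jones | Support | 2019 | 48565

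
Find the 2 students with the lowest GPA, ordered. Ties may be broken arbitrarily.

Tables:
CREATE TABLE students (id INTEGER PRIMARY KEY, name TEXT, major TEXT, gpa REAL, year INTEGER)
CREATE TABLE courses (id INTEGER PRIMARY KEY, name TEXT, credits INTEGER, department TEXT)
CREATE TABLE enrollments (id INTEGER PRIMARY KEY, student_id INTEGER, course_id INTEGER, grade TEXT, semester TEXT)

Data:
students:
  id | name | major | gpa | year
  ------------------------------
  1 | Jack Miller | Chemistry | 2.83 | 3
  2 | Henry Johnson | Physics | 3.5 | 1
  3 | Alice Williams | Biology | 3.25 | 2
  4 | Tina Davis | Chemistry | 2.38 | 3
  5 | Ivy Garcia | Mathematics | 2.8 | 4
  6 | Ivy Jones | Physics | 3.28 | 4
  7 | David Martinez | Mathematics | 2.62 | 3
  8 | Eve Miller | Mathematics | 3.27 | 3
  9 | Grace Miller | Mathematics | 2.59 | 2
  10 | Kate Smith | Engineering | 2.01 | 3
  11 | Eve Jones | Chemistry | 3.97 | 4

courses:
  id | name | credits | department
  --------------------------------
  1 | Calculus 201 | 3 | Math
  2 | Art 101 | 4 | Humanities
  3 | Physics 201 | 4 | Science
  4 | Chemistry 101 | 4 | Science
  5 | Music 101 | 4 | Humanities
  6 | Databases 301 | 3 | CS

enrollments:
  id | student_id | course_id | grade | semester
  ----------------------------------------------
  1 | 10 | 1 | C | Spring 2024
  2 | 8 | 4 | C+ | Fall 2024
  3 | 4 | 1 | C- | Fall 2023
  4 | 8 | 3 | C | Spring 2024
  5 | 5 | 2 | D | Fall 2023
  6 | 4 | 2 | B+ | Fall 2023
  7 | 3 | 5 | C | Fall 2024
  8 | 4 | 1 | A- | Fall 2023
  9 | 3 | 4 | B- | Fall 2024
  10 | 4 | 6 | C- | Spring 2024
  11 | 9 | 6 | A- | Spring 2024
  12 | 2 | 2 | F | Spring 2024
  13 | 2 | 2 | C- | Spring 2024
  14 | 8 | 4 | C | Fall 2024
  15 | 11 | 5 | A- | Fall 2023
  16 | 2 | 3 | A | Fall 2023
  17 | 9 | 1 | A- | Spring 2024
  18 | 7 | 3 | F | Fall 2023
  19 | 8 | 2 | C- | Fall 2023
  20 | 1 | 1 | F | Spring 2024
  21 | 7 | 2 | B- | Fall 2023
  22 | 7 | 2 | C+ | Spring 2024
SELECT name, gpa FROM students ORDER BY gpa ASC LIMIT 2

Execution result:
name | gpa
Kate Smith | 2.01
Tina Davis | 2.38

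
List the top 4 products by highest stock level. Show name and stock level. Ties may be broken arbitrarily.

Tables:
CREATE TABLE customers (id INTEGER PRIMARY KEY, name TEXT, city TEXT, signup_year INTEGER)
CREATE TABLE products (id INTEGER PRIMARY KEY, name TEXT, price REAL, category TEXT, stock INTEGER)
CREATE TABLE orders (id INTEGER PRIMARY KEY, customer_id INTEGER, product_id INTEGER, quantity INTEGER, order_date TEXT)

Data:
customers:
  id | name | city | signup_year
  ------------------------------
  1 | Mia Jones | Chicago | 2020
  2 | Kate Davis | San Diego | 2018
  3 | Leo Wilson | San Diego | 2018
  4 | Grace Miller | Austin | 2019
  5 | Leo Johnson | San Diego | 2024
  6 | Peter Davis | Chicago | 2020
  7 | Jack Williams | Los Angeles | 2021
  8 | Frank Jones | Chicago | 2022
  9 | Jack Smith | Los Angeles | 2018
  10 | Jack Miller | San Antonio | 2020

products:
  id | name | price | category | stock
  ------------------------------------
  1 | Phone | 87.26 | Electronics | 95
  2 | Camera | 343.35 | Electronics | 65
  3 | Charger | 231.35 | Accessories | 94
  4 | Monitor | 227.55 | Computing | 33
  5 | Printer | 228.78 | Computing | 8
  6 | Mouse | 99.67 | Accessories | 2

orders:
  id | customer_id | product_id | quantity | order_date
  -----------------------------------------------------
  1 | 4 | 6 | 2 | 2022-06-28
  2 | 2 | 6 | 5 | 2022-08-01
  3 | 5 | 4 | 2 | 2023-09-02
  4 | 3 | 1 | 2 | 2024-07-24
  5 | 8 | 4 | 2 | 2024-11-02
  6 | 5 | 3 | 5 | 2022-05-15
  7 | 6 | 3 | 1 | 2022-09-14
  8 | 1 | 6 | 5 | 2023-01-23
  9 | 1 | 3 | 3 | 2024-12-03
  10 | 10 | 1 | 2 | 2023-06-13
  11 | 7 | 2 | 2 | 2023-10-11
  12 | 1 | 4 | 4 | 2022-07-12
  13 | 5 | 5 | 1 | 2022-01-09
SELECT name, stock FROM products ORDER BY stock DESC LIMIT 4

Execution result:
name | stock
Phone | 95
Charger | 94
Camera | 65
Monitor | 33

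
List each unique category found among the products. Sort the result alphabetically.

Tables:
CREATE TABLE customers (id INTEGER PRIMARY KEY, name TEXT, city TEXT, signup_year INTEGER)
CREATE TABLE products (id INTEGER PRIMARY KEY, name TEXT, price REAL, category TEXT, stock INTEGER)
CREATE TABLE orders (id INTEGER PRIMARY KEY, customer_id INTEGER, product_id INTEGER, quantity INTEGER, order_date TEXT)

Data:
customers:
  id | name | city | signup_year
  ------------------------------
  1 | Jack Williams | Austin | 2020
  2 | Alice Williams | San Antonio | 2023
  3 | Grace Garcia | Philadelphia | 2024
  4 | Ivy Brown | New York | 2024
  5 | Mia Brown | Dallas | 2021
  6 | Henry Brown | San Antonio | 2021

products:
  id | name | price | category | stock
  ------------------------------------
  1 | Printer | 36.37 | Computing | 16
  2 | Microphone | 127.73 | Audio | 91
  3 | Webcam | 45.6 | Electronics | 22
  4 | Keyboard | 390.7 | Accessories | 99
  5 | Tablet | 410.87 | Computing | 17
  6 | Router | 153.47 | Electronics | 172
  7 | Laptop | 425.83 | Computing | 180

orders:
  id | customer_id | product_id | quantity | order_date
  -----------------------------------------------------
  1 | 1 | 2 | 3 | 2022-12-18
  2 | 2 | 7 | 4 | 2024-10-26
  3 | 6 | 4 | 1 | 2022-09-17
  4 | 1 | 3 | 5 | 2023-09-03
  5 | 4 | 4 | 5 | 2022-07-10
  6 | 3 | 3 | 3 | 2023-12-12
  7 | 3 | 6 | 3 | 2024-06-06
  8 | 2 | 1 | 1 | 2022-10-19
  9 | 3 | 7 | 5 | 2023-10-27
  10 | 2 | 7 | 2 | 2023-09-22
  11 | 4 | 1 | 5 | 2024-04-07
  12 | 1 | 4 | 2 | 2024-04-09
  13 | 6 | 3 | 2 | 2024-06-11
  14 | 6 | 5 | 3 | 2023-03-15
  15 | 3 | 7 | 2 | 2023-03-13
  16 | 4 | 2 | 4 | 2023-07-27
SELECT DISTINCT category FROM products ORDER BY category

Execution result:
category
Accessories
Audio
Computing
Electronics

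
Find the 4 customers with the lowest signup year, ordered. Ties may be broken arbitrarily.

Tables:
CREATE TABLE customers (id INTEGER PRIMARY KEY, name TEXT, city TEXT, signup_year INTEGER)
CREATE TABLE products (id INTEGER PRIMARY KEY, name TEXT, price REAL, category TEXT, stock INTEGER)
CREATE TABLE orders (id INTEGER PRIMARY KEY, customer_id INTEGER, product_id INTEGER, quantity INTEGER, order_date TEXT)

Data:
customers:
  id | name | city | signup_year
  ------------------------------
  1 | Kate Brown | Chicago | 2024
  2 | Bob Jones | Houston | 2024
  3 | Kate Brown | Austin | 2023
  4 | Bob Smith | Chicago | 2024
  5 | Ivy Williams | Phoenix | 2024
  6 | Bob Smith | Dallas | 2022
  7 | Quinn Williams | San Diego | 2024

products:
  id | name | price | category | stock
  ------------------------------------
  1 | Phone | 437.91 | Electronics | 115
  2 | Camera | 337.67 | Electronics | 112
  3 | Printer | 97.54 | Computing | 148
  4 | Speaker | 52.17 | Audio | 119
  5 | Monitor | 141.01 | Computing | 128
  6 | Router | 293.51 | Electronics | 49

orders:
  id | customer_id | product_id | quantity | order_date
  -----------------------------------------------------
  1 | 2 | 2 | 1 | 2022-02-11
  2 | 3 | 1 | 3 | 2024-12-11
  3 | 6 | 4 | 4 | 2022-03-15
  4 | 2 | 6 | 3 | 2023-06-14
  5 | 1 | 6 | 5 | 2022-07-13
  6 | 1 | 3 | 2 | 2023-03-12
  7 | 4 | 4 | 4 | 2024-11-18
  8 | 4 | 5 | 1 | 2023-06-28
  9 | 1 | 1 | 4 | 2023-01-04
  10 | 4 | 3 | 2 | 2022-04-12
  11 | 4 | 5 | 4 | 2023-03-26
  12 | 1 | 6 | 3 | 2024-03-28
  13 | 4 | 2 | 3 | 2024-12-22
SELECT name, signup_year FROM customers ORDER BY signup_year ASC LIMIT 4

Execution result:
name | signup_year
Bob Smith | 2022
Kate Brown | 2023
Kate Brown | 2024
Bob Jones | 2024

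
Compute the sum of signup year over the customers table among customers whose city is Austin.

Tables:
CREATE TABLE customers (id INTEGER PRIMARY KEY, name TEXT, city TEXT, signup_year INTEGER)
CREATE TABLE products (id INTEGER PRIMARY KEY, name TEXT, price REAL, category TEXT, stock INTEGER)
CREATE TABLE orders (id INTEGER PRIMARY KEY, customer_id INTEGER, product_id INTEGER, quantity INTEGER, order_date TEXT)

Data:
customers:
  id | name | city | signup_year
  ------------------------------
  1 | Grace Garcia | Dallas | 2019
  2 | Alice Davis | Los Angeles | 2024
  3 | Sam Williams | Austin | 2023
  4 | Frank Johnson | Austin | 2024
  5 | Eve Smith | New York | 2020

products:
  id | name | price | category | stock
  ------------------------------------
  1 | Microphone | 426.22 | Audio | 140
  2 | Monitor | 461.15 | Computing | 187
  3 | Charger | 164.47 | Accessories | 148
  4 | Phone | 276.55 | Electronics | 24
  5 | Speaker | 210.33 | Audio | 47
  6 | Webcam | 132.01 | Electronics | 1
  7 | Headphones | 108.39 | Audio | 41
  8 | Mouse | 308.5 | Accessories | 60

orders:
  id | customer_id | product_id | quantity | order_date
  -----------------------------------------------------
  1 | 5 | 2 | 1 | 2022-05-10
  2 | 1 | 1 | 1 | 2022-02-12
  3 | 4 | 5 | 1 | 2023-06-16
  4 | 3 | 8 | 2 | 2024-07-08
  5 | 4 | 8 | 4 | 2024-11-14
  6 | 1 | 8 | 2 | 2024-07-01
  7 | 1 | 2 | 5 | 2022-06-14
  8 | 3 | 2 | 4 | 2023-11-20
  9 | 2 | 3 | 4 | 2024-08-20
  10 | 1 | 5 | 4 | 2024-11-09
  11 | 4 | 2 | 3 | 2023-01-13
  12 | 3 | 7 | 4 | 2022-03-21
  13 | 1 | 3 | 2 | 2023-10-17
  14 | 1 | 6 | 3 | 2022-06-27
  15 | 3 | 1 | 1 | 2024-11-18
SELECT SUM(signup_year) FROM customers WHERE city = 'Austin'

Execution result:
4047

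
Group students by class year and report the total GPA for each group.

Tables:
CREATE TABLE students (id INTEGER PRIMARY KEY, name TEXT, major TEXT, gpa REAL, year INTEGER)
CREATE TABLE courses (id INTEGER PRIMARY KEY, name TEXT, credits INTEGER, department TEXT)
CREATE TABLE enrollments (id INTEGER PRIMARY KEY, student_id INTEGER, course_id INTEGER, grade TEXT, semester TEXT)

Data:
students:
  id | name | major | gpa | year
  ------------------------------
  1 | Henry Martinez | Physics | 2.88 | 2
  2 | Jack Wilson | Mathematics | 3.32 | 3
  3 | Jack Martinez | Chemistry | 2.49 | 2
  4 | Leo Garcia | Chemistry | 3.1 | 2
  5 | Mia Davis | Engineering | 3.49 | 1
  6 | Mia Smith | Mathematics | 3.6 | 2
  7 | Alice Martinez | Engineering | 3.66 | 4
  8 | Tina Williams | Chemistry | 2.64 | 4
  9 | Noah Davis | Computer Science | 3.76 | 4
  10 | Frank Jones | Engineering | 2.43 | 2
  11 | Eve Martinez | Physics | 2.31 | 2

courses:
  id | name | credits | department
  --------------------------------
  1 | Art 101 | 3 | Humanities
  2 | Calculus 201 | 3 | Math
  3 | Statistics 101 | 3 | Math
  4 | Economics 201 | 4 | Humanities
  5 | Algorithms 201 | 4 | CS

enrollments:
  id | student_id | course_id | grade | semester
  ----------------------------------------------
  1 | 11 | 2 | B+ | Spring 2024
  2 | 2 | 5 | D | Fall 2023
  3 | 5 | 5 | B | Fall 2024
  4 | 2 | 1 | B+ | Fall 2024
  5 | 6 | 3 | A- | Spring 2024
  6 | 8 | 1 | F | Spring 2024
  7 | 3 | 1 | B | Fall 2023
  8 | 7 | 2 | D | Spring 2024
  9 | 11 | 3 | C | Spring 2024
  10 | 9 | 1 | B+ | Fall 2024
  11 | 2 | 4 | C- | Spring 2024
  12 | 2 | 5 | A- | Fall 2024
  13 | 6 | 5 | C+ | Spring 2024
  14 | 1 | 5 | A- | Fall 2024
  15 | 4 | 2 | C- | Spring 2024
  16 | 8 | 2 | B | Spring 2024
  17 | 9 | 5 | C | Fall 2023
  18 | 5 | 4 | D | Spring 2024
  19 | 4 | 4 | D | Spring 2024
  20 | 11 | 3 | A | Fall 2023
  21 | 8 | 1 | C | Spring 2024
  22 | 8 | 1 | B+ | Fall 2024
SELECT year, SUM(gpa) AS sum_gpa FROM students GROUP BY year

Execution result:
year | sum_gpa
1 | 3.49
2 | 16.81
3 | 3.32
4 | 10.06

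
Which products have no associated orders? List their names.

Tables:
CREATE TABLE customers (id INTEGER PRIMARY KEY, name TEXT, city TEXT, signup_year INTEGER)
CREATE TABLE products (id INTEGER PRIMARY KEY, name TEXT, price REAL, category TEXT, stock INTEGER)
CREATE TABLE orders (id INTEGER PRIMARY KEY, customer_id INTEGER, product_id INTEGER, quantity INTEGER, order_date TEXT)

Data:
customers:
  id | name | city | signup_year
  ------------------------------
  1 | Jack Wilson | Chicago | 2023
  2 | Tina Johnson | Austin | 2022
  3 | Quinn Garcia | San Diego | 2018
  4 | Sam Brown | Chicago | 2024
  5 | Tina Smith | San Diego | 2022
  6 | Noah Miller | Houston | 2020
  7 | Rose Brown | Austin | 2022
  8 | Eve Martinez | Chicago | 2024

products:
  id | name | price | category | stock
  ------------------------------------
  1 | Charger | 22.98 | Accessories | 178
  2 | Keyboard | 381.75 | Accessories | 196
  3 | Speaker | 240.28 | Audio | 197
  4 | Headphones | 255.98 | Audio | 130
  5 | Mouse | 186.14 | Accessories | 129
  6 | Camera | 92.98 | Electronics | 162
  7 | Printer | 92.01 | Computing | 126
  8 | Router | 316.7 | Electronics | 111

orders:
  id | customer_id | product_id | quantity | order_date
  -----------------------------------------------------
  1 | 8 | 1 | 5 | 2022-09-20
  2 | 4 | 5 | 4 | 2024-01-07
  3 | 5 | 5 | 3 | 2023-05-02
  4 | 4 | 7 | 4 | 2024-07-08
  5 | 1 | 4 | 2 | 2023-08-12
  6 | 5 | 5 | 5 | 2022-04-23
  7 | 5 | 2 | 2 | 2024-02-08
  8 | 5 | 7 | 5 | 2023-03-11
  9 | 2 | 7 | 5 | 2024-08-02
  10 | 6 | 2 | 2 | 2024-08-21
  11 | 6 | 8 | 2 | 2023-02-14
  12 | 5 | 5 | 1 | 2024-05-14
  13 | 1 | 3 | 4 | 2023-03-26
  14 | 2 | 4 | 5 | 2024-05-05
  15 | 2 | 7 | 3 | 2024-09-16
SELECT p.name FROM products p LEFT JOIN orders c ON c.product_id = p.id WHERE c.id IS NULL

Execution result:
Camera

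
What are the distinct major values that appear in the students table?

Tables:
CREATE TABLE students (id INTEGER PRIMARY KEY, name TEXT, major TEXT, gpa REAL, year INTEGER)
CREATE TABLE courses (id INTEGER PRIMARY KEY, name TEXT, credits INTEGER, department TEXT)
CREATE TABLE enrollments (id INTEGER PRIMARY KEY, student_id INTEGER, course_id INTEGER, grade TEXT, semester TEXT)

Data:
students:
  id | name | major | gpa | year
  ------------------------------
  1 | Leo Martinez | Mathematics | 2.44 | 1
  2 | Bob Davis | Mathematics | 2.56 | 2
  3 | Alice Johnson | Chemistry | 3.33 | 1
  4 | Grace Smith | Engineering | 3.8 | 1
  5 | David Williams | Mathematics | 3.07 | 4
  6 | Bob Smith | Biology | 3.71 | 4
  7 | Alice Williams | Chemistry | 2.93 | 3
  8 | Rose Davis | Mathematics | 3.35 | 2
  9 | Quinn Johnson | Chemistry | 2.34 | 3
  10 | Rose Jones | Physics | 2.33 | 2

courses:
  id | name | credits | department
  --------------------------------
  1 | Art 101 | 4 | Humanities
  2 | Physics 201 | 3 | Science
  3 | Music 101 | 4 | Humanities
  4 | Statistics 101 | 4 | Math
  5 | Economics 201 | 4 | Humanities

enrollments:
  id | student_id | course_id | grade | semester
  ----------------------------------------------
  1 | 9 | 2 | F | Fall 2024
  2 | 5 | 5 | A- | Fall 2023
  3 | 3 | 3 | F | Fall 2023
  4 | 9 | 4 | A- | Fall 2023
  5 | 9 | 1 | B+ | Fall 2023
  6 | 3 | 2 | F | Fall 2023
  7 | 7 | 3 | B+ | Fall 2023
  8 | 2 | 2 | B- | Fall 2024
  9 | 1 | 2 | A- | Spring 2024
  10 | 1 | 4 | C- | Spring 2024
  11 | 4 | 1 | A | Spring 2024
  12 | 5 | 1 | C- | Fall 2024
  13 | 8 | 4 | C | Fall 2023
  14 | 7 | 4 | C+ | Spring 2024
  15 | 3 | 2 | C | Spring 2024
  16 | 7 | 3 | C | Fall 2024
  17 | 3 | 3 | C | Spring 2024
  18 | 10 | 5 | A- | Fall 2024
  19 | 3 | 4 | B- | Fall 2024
SELECT DISTINCT major FROM students

Execution result:
major
Mathematics
Chemistry
Engineering
Biology
Physics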